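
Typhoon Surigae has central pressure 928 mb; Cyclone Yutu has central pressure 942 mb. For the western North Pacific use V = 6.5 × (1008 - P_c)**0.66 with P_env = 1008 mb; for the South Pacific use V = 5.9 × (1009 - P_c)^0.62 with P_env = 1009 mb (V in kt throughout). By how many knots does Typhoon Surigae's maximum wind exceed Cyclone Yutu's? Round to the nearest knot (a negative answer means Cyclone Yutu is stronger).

37 kt

Typhoon Surigae: ΔP = 80; V ≈ 6.5 × 80^0.66 ≈ 117.21 kt.
Cyclone Yutu: ΔP = 67; V ≈ 5.9 × 67^0.62 ≈ 79.99 kt.
Difference ≈ 117.21 − 79.99 = 37.22 → 37 kt.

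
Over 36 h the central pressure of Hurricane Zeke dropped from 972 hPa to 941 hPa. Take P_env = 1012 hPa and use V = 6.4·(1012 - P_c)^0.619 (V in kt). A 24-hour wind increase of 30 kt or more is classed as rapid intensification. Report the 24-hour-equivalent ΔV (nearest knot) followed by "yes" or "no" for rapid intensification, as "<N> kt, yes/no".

18 kt, no

V₁: ΔP = 40, V ≈ 6.4 × 40^0.619 ≈ 62.78 kt.
V₂: ΔP = 71, V ≈ 6.4 × 71^0.619 ≈ 89.56 kt.
ΔV over 36 h = 26.78 kt → 24 h equivalent = 26.78 × 24/36 ≈ 17.85 kt.
18 kt < 30 kt ⇒ not rapid intensification.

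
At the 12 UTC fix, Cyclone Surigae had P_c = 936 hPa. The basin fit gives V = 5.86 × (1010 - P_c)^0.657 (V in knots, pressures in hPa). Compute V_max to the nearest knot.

99 kt

ΔP = 1010 − 936 = 74 hPa.
74^0.657 ≈ 16.908.
V ≈ 5.86 × 16.908 ≈ 99.1 kt.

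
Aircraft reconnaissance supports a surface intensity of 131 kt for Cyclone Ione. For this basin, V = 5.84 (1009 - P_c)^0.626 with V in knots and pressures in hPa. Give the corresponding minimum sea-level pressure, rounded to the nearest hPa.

ΔP = (V / 5.84)^(1/0.626) = (131/5.84)^1.597.
131/5.84 = 22.432; 22.432^1.597 ≈ 143.85 hPa.
P_c = 1009 − 143.85 = 865.15 ≈ 865 hPa.

865 hPa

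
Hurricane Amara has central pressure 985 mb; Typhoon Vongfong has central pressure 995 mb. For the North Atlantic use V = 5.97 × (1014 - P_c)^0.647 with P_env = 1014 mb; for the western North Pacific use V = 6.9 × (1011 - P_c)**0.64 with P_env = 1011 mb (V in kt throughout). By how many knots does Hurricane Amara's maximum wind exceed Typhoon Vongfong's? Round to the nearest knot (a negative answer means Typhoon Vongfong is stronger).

12 kt

Hurricane Amara: ΔP = 29; V ≈ 5.97 × 29^0.647 ≈ 52.74 kt.
Typhoon Vongfong: ΔP = 16; V ≈ 6.9 × 16^0.64 ≈ 40.69 kt.
Difference ≈ 52.74 − 40.69 = 12.05 → 12 kt.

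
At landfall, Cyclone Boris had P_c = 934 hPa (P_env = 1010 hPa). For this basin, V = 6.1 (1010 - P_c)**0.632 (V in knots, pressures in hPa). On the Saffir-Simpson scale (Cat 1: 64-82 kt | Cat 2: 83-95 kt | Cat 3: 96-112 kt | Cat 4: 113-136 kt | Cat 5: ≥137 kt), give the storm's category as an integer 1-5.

2

ΔP = 1010 − 934 = 76 hPa.
V ≈ 6.1 × 76^0.632 = 6.1 × 15.44 ≈ 94 kt.
94 kt falls in the Category 2 band.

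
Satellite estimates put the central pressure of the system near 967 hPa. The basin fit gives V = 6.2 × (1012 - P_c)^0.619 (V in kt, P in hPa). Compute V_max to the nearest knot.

ΔP = 1012 − 967 = 45 hPa.
45^0.619 ≈ 10.552.
V ≈ 6.2 × 10.552 ≈ 65.4 kt.

65 kt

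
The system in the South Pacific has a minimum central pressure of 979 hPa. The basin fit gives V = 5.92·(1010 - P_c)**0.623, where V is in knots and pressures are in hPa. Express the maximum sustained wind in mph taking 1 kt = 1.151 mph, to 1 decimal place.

57.9 mph

ΔP = 1010 − 979 = 31 hPa.
V ≈ 5.92 × 31^0.623 = 5.92 × 8.494 ≈ 50.285 kt.
50.285 × 1.151 ≈ 57.88 mph → 57.9 mph.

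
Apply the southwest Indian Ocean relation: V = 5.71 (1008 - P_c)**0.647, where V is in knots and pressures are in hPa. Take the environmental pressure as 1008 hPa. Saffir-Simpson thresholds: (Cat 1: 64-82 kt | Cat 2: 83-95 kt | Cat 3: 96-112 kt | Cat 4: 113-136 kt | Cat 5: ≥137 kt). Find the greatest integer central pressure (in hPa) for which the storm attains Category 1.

966 hPa

Category 1 begins at V = 64 kt.
Required ΔP = (64/5.71)^(1/0.647) = 11.208^1.546 ≈ 41.90 hPa.
P_c ≤ 1008 − 41.90 = 966.10, so the highest integer P_c is 966 hPa.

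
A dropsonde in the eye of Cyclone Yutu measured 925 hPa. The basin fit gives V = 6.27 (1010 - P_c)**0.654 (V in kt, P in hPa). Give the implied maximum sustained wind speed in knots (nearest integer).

115 kt

ΔP = 1010 − 925 = 85 hPa.
85^0.654 ≈ 18.274.
V ≈ 6.27 × 18.274 ≈ 114.6 kt.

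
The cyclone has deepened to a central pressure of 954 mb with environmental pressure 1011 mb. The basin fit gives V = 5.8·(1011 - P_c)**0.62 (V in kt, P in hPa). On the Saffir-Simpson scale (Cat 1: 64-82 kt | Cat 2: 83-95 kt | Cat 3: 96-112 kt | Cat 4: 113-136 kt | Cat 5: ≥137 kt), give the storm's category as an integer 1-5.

1

ΔP = 1011 − 954 = 57 mb.
V ≈ 5.8 × 57^0.62 = 5.8 × 12.26 ≈ 71 kt.
71 kt falls in the Category 1 band.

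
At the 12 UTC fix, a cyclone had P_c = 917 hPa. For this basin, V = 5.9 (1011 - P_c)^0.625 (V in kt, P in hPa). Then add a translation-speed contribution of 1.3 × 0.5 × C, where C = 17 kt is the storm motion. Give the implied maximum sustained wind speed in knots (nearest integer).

112 kt

ΔP = 1011 − 917 = 94 hPa.
94^0.625 ≈ 17.108.
V ≈ 5.9 × 17.108 ≈ 100.9 kt.
Translation term: 1.3 × 0.5 × 17 = 11.05 kt.
Corrected V ≈ 111.95 kt → 112 kt.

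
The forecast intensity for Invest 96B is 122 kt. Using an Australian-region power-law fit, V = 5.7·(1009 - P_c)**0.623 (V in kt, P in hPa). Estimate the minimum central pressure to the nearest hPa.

ΔP = (V / 5.7)^(1/0.623) = (122/5.7)^1.605.
122/5.7 = 21.404; 21.404^1.605 ≈ 136.65 hPa.
P_c = 1009 − 136.65 = 872.35 ≈ 872 hPa.

872 hPa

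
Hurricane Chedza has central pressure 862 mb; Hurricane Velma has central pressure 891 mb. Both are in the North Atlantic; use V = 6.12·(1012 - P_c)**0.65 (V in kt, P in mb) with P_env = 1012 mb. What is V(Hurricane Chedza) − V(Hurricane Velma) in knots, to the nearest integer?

Hurricane Chedza: ΔP = 150; V ≈ 6.12 × 150^0.65 ≈ 158.93 kt.
Hurricane Velma: ΔP = 121; V ≈ 6.12 × 121^0.65 ≈ 138.22 kt.
Difference ≈ 158.93 − 138.22 = 20.71 → 21 kt.

21 kt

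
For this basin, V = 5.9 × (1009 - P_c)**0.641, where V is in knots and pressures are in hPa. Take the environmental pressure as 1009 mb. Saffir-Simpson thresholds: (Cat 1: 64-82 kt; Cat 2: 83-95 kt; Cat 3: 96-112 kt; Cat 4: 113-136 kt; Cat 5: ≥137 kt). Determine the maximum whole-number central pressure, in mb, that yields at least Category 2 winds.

947 mb

Category 2 begins at V = 83 kt.
Required ΔP = (83/5.9)^(1/0.641) = 14.068^1.560 ≈ 61.84 mb.
P_c ≤ 1009 − 61.84 = 947.16, so the highest integer P_c is 947 mb.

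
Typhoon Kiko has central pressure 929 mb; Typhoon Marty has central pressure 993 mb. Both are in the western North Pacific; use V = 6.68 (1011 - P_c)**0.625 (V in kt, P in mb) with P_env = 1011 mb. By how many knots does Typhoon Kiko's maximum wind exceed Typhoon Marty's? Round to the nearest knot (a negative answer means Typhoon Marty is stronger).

Typhoon Kiko: ΔP = 82; V ≈ 6.68 × 82^0.625 ≈ 104.93 kt.
Typhoon Marty: ΔP = 18; V ≈ 6.68 × 18^0.625 ≈ 40.67 kt.
Difference ≈ 104.93 − 40.67 = 64.26 → 64 kt.

64 kt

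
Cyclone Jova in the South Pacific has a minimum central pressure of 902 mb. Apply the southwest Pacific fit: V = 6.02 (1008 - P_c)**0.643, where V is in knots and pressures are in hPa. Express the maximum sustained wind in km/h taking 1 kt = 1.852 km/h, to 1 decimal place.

ΔP = 1008 − 902 = 106 mb.
V ≈ 6.02 × 106^0.643 = 6.02 × 20.057 ≈ 120.745 kt.
120.745 × 1.852 ≈ 223.62 km/h → 223.6 km/h.

223.6 km/h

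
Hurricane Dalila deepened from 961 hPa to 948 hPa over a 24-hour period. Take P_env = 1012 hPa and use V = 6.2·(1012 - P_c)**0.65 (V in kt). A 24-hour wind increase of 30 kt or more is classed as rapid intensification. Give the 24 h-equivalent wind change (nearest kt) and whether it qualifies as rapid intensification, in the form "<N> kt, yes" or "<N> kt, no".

13 kt, no

V₁: ΔP = 51, V ≈ 6.2 × 51^0.65 ≈ 79.86 kt.
V₂: ΔP = 64, V ≈ 6.2 × 64^0.65 ≈ 92.56 kt.
ΔV over 24 h = 12.70 kt → 24 h equivalent = 12.70 × 24/24 ≈ 12.70 kt.
13 kt < 30 kt ⇒ not rapid intensification.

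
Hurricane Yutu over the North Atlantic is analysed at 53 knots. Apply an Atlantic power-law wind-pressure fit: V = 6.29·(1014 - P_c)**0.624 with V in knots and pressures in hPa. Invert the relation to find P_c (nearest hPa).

ΔP = (V / 6.29)^(1/0.624) = (53/6.29)^1.603.
53/6.29 = 8.426; 8.426^1.603 ≈ 30.44 hPa.
P_c = 1014 − 30.44 = 983.56 ≈ 984 hPa.

984 hPa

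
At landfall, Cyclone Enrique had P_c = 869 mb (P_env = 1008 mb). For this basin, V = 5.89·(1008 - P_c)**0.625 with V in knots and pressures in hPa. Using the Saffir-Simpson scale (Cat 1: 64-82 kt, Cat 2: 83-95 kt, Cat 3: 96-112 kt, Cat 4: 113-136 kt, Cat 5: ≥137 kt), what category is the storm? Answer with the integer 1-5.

4

ΔP = 1008 − 869 = 139 mb.
V ≈ 5.89 × 139^0.625 = 5.89 × 21.85 ≈ 129 kt.
129 kt falls in the Category 4 band.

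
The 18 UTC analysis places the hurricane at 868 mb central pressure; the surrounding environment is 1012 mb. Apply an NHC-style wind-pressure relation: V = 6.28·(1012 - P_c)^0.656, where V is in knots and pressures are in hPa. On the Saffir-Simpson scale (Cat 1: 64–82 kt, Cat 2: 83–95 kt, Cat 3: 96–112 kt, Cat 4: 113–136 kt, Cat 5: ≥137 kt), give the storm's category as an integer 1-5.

5

ΔP = 1012 − 868 = 144 mb.
V ≈ 6.28 × 144^0.656 = 6.28 × 26.05 ≈ 164 kt.
164 kt falls in the Category 5 band.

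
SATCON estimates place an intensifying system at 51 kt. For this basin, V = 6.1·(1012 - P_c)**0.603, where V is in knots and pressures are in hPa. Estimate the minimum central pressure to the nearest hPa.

978 hPa

ΔP = (V / 6.1)^(1/0.603) = (51/6.1)^1.658.
51/6.1 = 8.361; 8.361^1.658 ≈ 33.84 hPa.
P_c = 1012 − 33.84 = 978.16 ≈ 978 hPa.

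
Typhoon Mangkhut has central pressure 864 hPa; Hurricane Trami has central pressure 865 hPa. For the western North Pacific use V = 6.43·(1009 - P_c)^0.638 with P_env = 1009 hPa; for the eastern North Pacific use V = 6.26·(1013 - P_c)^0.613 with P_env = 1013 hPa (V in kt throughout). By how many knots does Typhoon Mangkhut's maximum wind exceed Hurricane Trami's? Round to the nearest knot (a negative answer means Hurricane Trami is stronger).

Typhoon Mangkhut: ΔP = 145; V ≈ 6.43 × 145^0.638 ≈ 153.87 kt.
Hurricane Trami: ΔP = 148; V ≈ 6.26 × 148^0.613 ≈ 133.95 kt.
Difference ≈ 153.87 − 133.95 = 19.92 → 20 kt.

20 kt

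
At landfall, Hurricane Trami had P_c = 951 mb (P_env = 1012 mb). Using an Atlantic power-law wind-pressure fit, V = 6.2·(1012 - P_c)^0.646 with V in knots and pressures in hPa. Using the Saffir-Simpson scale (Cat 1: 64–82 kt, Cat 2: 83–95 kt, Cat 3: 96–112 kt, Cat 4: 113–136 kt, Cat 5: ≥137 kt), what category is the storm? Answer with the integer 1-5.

ΔP = 1012 − 951 = 61 mb.
V ≈ 6.2 × 61^0.646 = 6.2 × 14.23 ≈ 88 kt.
88 kt falls in the Category 2 band.

2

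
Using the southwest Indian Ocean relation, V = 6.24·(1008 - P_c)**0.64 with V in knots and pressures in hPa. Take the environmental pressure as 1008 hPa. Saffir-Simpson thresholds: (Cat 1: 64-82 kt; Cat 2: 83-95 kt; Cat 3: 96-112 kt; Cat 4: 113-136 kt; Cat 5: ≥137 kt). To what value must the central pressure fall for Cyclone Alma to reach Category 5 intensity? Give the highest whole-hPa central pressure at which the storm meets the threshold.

883 hPa

Category 5 begins at V = 137 kt.
Required ΔP = (137/6.24)^(1/0.64) = 21.955^1.562 ≈ 124.78 hPa.
P_c ≤ 1008 − 124.78 = 883.22, so the highest integer P_c is 883 hPa.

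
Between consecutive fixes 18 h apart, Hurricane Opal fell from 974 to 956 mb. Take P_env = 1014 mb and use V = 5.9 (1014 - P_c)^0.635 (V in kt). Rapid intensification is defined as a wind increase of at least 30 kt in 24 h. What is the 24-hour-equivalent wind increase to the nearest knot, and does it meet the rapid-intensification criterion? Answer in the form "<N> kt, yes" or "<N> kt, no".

V₁: ΔP = 40, V ≈ 5.9 × 40^0.635 ≈ 61.40 kt.
V₂: ΔP = 58, V ≈ 5.9 × 58^0.635 ≈ 77.74 kt.
ΔV over 18 h = 16.34 kt → 24 h equivalent = 16.34 × 24/18 ≈ 21.79 kt.
22 kt < 30 kt ⇒ not rapid intensification.

22 kt, no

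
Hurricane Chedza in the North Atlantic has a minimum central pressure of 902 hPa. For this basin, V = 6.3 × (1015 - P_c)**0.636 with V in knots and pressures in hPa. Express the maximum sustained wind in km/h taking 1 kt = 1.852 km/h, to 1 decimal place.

235.9 km/h

ΔP = 1015 − 902 = 113 hPa.
V ≈ 6.3 × 113^0.636 = 6.3 × 20.219 ≈ 127.379 kt.
127.379 × 1.852 ≈ 235.91 km/h → 235.9 km/h.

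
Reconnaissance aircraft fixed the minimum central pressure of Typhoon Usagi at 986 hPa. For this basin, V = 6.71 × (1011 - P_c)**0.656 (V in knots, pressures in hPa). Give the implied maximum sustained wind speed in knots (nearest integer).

55 kt

ΔP = 1011 − 986 = 25 hPa.
25^0.656 ≈ 8.261.
V ≈ 6.71 × 8.261 ≈ 55.4 kt.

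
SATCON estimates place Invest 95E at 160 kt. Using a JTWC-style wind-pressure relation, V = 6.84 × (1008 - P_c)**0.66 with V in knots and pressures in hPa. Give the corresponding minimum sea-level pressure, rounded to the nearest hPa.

ΔP = (V / 6.84)^(1/0.66) = (160/6.84)^1.515.
160/6.84 = 23.392; 23.392^1.515 ≈ 118.67 hPa.
P_c = 1008 − 118.67 = 889.33 ≈ 889 hPa.

889 hPa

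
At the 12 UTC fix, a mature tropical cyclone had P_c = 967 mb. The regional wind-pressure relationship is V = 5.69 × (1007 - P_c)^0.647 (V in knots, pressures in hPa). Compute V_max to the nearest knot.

ΔP = 1007 − 967 = 40 mb.
40^0.647 ≈ 10.878.
V ≈ 5.69 × 10.878 ≈ 61.9 kt.

62 kt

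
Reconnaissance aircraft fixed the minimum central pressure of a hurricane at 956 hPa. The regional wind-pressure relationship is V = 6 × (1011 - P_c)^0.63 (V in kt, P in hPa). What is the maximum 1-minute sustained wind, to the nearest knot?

75 kt

ΔP = 1011 − 956 = 55 hPa.
55^0.63 ≈ 12.486.
V ≈ 6 × 12.486 ≈ 74.9 kt.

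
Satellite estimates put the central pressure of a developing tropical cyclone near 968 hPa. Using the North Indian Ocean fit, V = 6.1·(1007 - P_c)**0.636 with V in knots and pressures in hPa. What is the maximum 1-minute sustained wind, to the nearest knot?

63 kt

ΔP = 1007 − 968 = 39 hPa.
39^0.636 ≈ 10.278.
V ≈ 6.1 × 10.278 ≈ 62.7 kt.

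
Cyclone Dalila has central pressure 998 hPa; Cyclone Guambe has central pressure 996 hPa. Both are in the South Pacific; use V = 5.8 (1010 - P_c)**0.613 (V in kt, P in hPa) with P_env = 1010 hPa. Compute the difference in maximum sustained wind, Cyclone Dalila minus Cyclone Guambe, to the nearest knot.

Cyclone Dalila: ΔP = 12; V ≈ 5.8 × 12^0.613 ≈ 26.61 kt.
Cyclone Guambe: ΔP = 14; V ≈ 5.8 × 14^0.613 ≈ 29.24 kt.
Difference ≈ 26.61 − 29.24 = -2.63 → -3 kt.

-3 kt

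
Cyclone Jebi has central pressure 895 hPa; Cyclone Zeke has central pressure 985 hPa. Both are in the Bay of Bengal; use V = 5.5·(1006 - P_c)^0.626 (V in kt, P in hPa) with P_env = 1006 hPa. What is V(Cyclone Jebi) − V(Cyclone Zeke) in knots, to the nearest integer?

68 kt

Cyclone Jebi: ΔP = 111; V ≈ 5.5 × 111^0.626 ≈ 104.89 kt.
Cyclone Zeke: ΔP = 21; V ≈ 5.5 × 21^0.626 ≈ 36.99 kt.
Difference ≈ 104.89 − 36.99 = 67.90 → 68 kt.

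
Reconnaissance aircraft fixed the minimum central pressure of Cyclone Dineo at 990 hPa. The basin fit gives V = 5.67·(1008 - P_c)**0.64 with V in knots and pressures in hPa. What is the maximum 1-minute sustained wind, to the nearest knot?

36 kt

ΔP = 1008 − 990 = 18 hPa.
18^0.64 ≈ 6.359.
V ≈ 5.67 × 6.359 ≈ 36.1 kt.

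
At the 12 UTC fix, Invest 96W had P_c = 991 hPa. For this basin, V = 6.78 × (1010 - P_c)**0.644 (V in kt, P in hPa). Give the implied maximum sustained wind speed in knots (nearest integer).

45 kt

ΔP = 1010 − 991 = 19 hPa.
19^0.644 ≈ 6.661.
V ≈ 6.78 × 6.661 ≈ 45.2 kt.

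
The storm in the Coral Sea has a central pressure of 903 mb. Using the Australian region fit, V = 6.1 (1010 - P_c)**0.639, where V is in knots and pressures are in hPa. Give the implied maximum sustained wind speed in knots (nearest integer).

121 kt

ΔP = 1010 − 903 = 107 mb.
107^0.639 ≈ 19.805.
V ≈ 6.1 × 19.805 ≈ 120.8 kt.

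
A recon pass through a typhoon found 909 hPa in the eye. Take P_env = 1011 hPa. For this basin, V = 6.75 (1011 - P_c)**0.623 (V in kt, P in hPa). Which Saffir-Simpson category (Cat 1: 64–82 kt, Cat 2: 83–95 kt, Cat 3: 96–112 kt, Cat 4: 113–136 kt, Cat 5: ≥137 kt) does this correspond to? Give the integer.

4

ΔP = 1011 − 909 = 102 hPa.
V ≈ 6.75 × 102^0.623 = 6.75 × 17.84 ≈ 120 kt.
120 kt falls in the Category 4 band.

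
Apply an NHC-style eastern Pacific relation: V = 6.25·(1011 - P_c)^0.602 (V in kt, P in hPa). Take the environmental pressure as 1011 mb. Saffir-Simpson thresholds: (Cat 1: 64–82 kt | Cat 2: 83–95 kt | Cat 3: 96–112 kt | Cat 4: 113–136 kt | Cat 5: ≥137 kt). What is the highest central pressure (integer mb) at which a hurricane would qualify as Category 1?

Category 1 begins at V = 64 kt.
Required ΔP = (64/6.25)^(1/0.602) = 10.240^1.661 ≈ 47.67 mb.
P_c ≤ 1011 − 47.67 = 963.33, so the highest integer P_c is 963 mb.

963 mb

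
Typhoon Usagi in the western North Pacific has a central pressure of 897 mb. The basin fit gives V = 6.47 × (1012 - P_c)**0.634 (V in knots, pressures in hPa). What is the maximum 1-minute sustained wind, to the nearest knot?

131 kt

ΔP = 1012 − 897 = 115 mb.
115^0.634 ≈ 20.253.
V ≈ 6.47 × 20.253 ≈ 131.0 kt.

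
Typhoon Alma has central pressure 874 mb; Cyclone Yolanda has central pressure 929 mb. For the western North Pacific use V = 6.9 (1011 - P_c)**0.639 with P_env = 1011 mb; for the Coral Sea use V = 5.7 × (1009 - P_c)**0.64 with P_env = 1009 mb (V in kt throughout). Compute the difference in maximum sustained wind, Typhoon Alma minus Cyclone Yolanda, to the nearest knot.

Typhoon Alma: ΔP = 137; V ≈ 6.9 × 137^0.639 ≈ 160.03 kt.
Cyclone Yolanda: ΔP = 80; V ≈ 5.7 × 80^0.64 ≈ 94.16 kt.
Difference ≈ 160.03 − 94.16 = 65.87 → 66 kt.

66 kt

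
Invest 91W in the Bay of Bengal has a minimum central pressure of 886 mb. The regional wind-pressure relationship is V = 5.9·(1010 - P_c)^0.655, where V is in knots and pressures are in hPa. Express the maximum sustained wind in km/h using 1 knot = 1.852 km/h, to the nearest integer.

ΔP = 1010 − 886 = 124 mb.
V ≈ 5.9 × 124^0.655 = 5.9 × 23.507 ≈ 138.689 kt.
138.689 × 1.852 ≈ 256.85 km/h → 257 km/h.

257 km/h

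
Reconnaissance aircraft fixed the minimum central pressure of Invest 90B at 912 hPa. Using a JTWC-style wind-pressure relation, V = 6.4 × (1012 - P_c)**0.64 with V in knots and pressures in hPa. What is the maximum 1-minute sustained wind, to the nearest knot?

ΔP = 1012 − 912 = 100 hPa.
100^0.64 ≈ 19.055.
V ≈ 6.4 × 19.055 ≈ 121.9 kt.

122 kt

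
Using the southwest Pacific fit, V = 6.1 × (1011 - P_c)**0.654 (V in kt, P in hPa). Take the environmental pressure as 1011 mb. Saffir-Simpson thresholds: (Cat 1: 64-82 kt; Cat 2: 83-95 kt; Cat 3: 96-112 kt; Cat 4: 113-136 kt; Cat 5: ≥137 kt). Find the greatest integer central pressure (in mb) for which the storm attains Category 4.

924 mb

Category 4 begins at V = 113 kt.
Required ΔP = (113/6.1)^(1/0.654) = 18.525^1.529 ≈ 86.79 mb.
P_c ≤ 1011 − 86.79 = 924.21, so the highest integer P_c is 924 mb.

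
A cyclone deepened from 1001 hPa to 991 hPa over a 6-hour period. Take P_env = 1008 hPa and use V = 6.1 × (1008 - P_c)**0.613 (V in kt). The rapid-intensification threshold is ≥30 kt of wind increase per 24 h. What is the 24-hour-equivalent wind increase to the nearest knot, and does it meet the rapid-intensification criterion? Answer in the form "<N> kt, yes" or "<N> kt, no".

58 kt, yes

V₁: ΔP = 7, V ≈ 6.1 × 7^0.613 ≈ 20.11 kt.
V₂: ΔP = 17, V ≈ 6.1 × 17^0.613 ≈ 34.64 kt.
ΔV over 6 h = 14.53 kt → 24 h equivalent = 14.53 × 24/6 ≈ 58.12 kt.
58 kt ≥ 30 kt ⇒ rapid intensification.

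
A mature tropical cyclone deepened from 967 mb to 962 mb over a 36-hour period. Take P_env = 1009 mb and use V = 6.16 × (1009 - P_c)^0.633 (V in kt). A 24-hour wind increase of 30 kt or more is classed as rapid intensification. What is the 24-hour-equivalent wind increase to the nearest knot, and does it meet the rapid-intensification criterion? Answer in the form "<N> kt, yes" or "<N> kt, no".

3 kt, no

V₁: ΔP = 42, V ≈ 6.16 × 42^0.633 ≈ 65.63 kt.
V₂: ΔP = 47, V ≈ 6.16 × 47^0.633 ≈ 70.47 kt.
ΔV over 36 h = 4.84 kt → 24 h equivalent = 4.84 × 24/36 ≈ 3.23 kt.
3 kt < 30 kt ⇒ not rapid intensification.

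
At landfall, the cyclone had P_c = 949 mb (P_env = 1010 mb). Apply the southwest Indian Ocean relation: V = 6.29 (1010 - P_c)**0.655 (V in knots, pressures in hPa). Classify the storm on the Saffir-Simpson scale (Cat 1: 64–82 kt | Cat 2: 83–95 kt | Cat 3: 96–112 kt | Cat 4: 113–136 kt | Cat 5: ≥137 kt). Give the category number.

2

ΔP = 1010 − 949 = 61 mb.
V ≈ 6.29 × 61^0.655 = 6.29 × 14.77 ≈ 93 kt.
93 kt falls in the Category 2 band.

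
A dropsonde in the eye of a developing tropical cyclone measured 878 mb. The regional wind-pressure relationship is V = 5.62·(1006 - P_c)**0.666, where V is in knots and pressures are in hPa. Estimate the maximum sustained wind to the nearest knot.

142 kt

ΔP = 1006 − 878 = 128 mb.
128^0.666 ≈ 25.316.
V ≈ 5.62 × 25.316 ≈ 142.3 kt.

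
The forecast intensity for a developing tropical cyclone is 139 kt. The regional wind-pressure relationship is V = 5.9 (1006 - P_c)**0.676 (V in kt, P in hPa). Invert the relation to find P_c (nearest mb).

899 mb

ΔP = (V / 5.9)^(1/0.676) = (139/5.9)^1.479.
139/5.9 = 23.559; 23.559^1.479 ≈ 107.11 mb.
P_c = 1006 − 107.11 = 898.89 ≈ 899 mb.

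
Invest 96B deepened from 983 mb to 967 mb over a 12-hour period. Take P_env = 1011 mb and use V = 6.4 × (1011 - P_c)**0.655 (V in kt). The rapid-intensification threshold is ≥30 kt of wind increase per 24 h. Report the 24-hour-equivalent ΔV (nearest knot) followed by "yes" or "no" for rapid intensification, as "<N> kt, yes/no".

V₁: ΔP = 28, V ≈ 6.4 × 28^0.655 ≈ 56.76 kt.
V₂: ΔP = 44, V ≈ 6.4 × 44^0.655 ≈ 76.32 kt.
ΔV over 12 h = 19.56 kt → 24 h equivalent = 19.56 × 24/12 ≈ 39.12 kt.
39 kt ≥ 30 kt ⇒ rapid intensification.

39 kt, yes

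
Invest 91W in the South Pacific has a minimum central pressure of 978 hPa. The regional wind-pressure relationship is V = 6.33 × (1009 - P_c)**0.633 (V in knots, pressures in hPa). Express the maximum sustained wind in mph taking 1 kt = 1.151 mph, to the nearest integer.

64 mph

ΔP = 1009 − 978 = 31 hPa.
V ≈ 6.33 × 31^0.633 = 6.33 × 8.791 ≈ 55.646 kt.
55.646 × 1.151 ≈ 64.05 mph → 64 mph.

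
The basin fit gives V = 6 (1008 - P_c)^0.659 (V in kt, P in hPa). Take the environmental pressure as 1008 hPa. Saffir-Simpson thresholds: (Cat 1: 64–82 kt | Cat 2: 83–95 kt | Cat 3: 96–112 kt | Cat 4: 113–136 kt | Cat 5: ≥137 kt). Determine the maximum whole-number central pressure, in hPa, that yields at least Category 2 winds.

Category 2 begins at V = 83 kt.
Required ΔP = (83/6)^(1/0.659) = 13.833^1.517 ≈ 53.86 hPa.
P_c ≤ 1008 − 53.86 = 954.14, so the highest integer P_c is 954 hPa.

954 hPa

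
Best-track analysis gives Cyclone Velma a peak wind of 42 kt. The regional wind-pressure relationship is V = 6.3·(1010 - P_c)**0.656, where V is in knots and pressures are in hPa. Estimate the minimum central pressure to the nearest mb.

ΔP = (V / 6.3)^(1/0.656) = (42/6.3)^1.524.
42/6.3 = 6.667; 6.667^1.524 ≈ 18.03 mb.
P_c = 1010 − 18.03 = 991.97 ≈ 992 mb.

992 mb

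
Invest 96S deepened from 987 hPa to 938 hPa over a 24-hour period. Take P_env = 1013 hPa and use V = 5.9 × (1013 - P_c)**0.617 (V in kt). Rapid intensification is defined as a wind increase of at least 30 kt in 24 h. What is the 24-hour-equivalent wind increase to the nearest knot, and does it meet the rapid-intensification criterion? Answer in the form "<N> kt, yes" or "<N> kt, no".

41 kt, yes

V₁: ΔP = 26, V ≈ 5.9 × 26^0.617 ≈ 44.04 kt.
V₂: ΔP = 75, V ≈ 5.9 × 75^0.617 ≈ 84.68 kt.
ΔV over 24 h = 40.64 kt → 24 h equivalent = 40.64 × 24/24 ≈ 40.64 kt.
41 kt ≥ 30 kt ⇒ rapid intensification.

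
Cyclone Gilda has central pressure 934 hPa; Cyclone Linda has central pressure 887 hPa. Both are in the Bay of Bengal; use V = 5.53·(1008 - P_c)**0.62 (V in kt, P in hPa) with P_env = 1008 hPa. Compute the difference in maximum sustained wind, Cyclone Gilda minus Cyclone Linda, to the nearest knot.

Cyclone Gilda: ΔP = 74; V ≈ 5.53 × 74^0.62 ≈ 79.73 kt.
Cyclone Linda: ΔP = 121; V ≈ 5.53 × 121^0.62 ≈ 108.16 kt.
Difference ≈ 79.73 − 108.16 = -28.43 → -28 kt.

-28 kt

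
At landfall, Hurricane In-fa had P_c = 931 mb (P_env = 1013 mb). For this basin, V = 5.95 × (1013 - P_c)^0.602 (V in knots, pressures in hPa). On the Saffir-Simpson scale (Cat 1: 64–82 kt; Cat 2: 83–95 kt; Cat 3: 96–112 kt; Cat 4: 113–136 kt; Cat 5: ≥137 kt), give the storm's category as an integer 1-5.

ΔP = 1013 − 931 = 82 mb.
V ≈ 5.95 × 82^0.602 = 5.95 × 14.19 ≈ 84 kt.
84 kt falls in the Category 2 band.

2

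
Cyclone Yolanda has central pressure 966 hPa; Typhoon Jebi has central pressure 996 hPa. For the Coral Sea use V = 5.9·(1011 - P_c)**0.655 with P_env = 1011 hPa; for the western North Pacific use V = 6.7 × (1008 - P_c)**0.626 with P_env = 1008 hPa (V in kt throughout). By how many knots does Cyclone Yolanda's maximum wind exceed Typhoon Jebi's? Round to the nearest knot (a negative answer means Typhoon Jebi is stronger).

40 kt

Cyclone Yolanda: ΔP = 45; V ≈ 5.9 × 45^0.655 ≈ 71.40 kt.
Typhoon Jebi: ΔP = 12; V ≈ 6.7 × 12^0.626 ≈ 31.74 kt.
Difference ≈ 71.40 − 31.74 = 39.66 → 40 kt.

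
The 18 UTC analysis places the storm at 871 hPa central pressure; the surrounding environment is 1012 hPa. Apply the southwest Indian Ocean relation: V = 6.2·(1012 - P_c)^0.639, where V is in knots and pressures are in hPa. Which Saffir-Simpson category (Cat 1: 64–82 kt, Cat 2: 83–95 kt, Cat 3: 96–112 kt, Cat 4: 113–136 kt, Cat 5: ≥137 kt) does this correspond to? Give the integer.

5

ΔP = 1012 − 871 = 141 hPa.
V ≈ 6.2 × 141^0.639 = 6.2 × 23.62 ≈ 146 kt.
146 kt falls in the Category 5 band.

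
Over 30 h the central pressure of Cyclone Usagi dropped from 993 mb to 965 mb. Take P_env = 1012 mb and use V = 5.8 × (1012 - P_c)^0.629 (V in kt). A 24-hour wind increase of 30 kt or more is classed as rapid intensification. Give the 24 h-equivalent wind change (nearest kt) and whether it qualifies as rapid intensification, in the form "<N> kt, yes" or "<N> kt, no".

V₁: ΔP = 19, V ≈ 5.8 × 19^0.629 ≈ 36.96 kt.
V₂: ΔP = 47, V ≈ 5.8 × 47^0.629 ≈ 65.34 kt.
ΔV over 30 h = 28.38 kt → 24 h equivalent = 28.38 × 24/30 ≈ 22.70 kt.
23 kt < 30 kt ⇒ not rapid intensification.

23 kt, no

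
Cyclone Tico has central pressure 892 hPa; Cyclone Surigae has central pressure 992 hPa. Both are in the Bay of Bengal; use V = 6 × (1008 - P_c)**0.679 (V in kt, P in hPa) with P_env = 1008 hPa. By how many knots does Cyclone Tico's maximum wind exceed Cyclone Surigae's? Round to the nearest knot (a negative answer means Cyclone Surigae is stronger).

112 kt

Cyclone Tico: ΔP = 116; V ≈ 6 × 116^0.679 ≈ 151.33 kt.
Cyclone Surigae: ΔP = 16; V ≈ 6 × 16^0.679 ≈ 39.42 kt.
Difference ≈ 151.33 − 39.42 = 111.91 → 112 kt.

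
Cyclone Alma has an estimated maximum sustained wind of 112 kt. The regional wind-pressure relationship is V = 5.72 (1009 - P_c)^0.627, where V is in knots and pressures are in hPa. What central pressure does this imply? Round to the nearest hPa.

894 hPa

ΔP = (V / 5.72)^(1/0.627) = (112/5.72)^1.595.
112/5.72 = 19.580; 19.580^1.595 ≈ 114.90 hPa.
P_c = 1009 − 114.90 = 894.10 ≈ 894 hPa.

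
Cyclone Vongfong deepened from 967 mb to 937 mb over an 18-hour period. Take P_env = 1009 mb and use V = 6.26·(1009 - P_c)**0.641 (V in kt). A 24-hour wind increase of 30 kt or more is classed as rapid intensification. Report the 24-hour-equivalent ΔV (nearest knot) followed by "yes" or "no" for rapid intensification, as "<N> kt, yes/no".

V₁: ΔP = 42, V ≈ 6.26 × 42^0.641 ≈ 68.72 kt.
V₂: ΔP = 72, V ≈ 6.26 × 72^0.641 ≈ 97.08 kt.
ΔV over 18 h = 28.36 kt → 24 h equivalent = 28.36 × 24/18 ≈ 37.81 kt.
38 kt ≥ 30 kt ⇒ rapid intensification.

38 kt, yes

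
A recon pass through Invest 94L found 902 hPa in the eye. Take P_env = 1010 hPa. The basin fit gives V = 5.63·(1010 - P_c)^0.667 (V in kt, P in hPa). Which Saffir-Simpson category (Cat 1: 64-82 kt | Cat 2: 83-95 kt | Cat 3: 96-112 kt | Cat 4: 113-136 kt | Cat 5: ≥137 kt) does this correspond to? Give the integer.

4

ΔP = 1010 − 902 = 108 hPa.
V ≈ 5.63 × 108^0.667 = 5.63 × 22.71 ≈ 128 kt.
128 kt falls in the Category 4 band.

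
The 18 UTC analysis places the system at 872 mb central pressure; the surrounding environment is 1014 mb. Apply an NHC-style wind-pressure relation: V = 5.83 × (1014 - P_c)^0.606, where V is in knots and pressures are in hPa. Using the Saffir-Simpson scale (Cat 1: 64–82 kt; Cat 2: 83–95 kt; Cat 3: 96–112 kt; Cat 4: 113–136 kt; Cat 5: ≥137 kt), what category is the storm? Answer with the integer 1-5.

ΔP = 1014 − 872 = 142 mb.
V ≈ 5.83 × 142^0.606 = 5.83 × 20.15 ≈ 117 kt.
117 kt falls in the Category 4 band.

4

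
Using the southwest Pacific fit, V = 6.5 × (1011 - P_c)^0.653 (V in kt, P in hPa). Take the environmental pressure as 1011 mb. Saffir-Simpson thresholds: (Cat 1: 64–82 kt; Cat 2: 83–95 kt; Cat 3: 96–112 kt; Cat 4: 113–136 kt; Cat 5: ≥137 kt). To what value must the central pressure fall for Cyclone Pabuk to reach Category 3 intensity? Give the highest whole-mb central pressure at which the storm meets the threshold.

949 mb

Category 3 begins at V = 96 kt.
Required ΔP = (96/6.5)^(1/0.653) = 14.769^1.531 ≈ 61.77 mb.
P_c ≤ 1011 − 61.77 = 949.23, so the highest integer P_c is 949 mb.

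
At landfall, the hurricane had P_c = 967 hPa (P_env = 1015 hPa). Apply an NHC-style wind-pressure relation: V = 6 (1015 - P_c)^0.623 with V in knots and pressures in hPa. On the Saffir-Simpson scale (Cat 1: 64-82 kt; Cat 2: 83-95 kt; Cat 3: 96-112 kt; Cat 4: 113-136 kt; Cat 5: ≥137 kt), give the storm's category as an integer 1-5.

1

ΔP = 1015 − 967 = 48 hPa.
V ≈ 6 × 48^0.623 = 6 × 11.15 ≈ 67 kt.
67 kt falls in the Category 1 band.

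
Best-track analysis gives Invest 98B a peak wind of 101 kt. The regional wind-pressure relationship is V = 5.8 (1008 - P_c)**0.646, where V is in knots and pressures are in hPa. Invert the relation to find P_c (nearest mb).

925 mb

ΔP = (V / 5.8)^(1/0.646) = (101/5.8)^1.548.
101/5.8 = 17.414; 17.414^1.548 ≈ 83.35 mb.
P_c = 1008 − 83.35 = 924.65 ≈ 925 mb.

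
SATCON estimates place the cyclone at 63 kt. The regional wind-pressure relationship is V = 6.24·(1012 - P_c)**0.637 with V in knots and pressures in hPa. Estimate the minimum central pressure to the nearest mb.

974 mb

ΔP = (V / 6.24)^(1/0.637) = (63/6.24)^1.570.
63/6.24 = 10.096; 10.096^1.570 ≈ 37.70 mb.
P_c = 1012 − 37.70 = 974.30 ≈ 974 mb.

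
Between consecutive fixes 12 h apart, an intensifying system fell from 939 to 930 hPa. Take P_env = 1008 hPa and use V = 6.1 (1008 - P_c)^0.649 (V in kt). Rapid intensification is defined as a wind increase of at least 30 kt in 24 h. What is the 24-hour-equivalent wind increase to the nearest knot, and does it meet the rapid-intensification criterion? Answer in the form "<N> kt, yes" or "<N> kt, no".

16 kt, no

V₁: ΔP = 69, V ≈ 6.1 × 69^0.649 ≈ 95.22 kt.
V₂: ΔP = 78, V ≈ 6.1 × 78^0.649 ≈ 103.11 kt.
ΔV over 12 h = 7.89 kt → 24 h equivalent = 7.89 × 24/12 ≈ 15.78 kt.
16 kt < 30 kt ⇒ not rapid intensification.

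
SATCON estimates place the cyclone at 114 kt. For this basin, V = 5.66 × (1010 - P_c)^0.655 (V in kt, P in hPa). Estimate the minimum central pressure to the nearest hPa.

ΔP = (V / 5.66)^(1/0.655) = (114/5.66)^1.527.
114/5.66 = 20.141; 20.141^1.527 ≈ 97.94 hPa.
P_c = 1010 − 97.94 = 912.06 ≈ 912 hPa.

912 hPa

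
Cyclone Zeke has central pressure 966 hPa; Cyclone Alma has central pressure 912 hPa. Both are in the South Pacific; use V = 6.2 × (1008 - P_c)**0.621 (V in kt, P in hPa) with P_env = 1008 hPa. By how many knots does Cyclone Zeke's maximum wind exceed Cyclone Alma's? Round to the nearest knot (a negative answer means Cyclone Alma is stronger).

Cyclone Zeke: ΔP = 42; V ≈ 6.2 × 42^0.621 ≈ 63.16 kt.
Cyclone Alma: ΔP = 96; V ≈ 6.2 × 96^0.621 ≈ 105.53 kt.
Difference ≈ 63.16 − 105.53 = -42.37 → -42 kt.

-42 kt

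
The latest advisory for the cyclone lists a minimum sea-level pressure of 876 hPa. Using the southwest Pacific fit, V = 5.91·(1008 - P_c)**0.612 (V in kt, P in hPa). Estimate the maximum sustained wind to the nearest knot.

ΔP = 1008 − 876 = 132 hPa.
132^0.612 ≈ 19.851.
V ≈ 5.91 × 19.851 ≈ 117.3 kt.

117 kt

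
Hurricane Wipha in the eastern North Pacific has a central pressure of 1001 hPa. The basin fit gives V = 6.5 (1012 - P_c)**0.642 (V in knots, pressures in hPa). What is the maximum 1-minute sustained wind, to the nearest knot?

30 kt

ΔP = 1012 − 1001 = 11 hPa.
11^0.642 ≈ 4.662.
V ≈ 6.5 × 4.662 ≈ 30.3 kt.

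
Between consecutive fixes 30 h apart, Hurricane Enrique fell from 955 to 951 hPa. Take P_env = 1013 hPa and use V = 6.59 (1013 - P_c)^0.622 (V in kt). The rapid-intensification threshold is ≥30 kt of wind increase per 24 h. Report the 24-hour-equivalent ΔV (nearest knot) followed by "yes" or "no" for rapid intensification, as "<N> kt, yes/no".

3 kt, no

V₁: ΔP = 58, V ≈ 6.59 × 58^0.622 ≈ 82.36 kt.
V₂: ΔP = 62, V ≈ 6.59 × 62^0.622 ≈ 85.85 kt.
ΔV over 30 h = 3.49 kt → 24 h equivalent = 3.49 × 24/30 ≈ 2.79 kt.
3 kt < 30 kt ⇒ not rapid intensification.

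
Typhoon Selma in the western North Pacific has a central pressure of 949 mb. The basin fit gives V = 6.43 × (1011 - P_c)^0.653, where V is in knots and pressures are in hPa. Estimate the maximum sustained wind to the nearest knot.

95 kt

ΔP = 1011 − 949 = 62 mb.
62^0.653 ≈ 14.806.
V ≈ 6.43 × 14.806 ≈ 95.2 kt.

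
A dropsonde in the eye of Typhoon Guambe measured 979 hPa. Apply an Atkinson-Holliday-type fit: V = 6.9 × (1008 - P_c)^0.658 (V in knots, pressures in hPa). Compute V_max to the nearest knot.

63 kt

ΔP = 1008 − 979 = 29 hPa.
29^0.658 ≈ 9.168.
V ≈ 6.9 × 9.168 ≈ 63.3 kt.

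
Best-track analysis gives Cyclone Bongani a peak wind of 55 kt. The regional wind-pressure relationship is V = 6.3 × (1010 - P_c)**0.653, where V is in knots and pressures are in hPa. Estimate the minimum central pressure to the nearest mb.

982 mb

ΔP = (V / 6.3)^(1/0.653) = (55/6.3)^1.531.
55/6.3 = 8.730; 8.730^1.531 ≈ 27.61 mb.
P_c = 1010 − 27.61 = 982.39 ≈ 982 mb.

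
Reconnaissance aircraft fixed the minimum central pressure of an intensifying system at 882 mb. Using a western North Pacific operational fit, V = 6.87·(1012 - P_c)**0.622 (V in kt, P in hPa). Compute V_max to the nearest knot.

ΔP = 1012 − 882 = 130 mb.
130^0.622 ≈ 20.648.
V ≈ 6.87 × 20.648 ≈ 141.9 kt.

142 kt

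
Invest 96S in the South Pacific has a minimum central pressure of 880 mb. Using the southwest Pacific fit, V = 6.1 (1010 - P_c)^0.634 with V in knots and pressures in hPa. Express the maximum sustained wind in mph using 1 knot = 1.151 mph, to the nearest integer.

154 mph

ΔP = 1010 − 880 = 130 mb.
V ≈ 6.1 × 130^0.634 = 6.1 × 21.890 ≈ 133.527 kt.
133.527 × 1.151 ≈ 153.69 mph → 154 mph.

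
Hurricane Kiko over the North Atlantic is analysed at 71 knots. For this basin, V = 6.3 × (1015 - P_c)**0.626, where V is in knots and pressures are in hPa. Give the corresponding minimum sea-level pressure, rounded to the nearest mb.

ΔP = (V / 6.3)^(1/0.626) = (71/6.3)^1.597.
71/6.3 = 11.270; 11.270^1.597 ≈ 47.90 mb.
P_c = 1015 − 47.90 = 967.10 ≈ 967 mb.

967 mb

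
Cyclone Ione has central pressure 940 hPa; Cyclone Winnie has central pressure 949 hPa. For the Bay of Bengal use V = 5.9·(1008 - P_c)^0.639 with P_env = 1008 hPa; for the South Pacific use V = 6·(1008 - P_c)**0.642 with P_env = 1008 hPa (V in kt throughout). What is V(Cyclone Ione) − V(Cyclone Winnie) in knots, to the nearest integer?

Cyclone Ione: ΔP = 68; V ≈ 5.9 × 68^0.639 ≈ 87.46 kt.
Cyclone Winnie: ΔP = 59; V ≈ 6 × 59^0.642 ≈ 82.23 kt.
Difference ≈ 87.46 − 82.23 = 5.23 → 5 kt.

5 kt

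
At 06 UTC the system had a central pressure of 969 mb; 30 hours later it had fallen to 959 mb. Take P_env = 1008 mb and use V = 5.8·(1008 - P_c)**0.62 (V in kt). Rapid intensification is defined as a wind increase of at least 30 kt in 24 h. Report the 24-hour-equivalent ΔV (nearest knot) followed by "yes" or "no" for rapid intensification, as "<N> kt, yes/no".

V₁: ΔP = 39, V ≈ 5.8 × 39^0.62 ≈ 56.22 kt.
V₂: ΔP = 49, V ≈ 5.8 × 49^0.62 ≈ 64.77 kt.
ΔV over 30 h = 8.55 kt → 24 h equivalent = 8.55 × 24/30 ≈ 6.84 kt.
7 kt < 30 kt ⇒ not rapid intensification.

7 kt, no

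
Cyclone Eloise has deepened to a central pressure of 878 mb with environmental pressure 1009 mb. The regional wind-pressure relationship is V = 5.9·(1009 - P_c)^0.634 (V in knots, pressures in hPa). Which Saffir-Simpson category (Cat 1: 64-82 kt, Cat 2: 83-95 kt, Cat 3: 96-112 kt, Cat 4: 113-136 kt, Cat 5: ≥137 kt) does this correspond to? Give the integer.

4

ΔP = 1009 − 878 = 131 mb.
V ≈ 5.9 × 131^0.634 = 5.9 × 22.00 ≈ 130 kt.
130 kt falls in the Category 4 band.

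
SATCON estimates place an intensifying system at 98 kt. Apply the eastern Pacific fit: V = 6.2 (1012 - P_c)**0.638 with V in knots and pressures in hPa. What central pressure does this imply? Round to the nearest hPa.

936 hPa

ΔP = (V / 6.2)^(1/0.638) = (98/6.2)^1.567.
98/6.2 = 15.806; 15.806^1.567 ≈ 75.69 hPa.
P_c = 1012 − 75.69 = 936.31 ≈ 936 hPa.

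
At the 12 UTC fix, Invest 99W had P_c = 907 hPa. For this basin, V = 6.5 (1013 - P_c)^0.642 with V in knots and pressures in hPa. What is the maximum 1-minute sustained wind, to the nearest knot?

130 kt

ΔP = 1013 − 907 = 106 hPa.
106^0.642 ≈ 19.964.
V ≈ 6.5 × 19.964 ≈ 129.8 kt.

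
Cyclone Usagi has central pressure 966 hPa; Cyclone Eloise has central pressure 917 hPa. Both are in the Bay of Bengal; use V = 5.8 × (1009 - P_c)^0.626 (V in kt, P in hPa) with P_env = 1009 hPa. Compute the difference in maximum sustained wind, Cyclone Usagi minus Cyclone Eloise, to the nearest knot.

Cyclone Usagi: ΔP = 43; V ≈ 5.8 × 43^0.626 ≈ 61.09 kt.
Cyclone Eloise: ΔP = 92; V ≈ 5.8 × 92^0.626 ≈ 98.35 kt.
Difference ≈ 61.09 − 98.35 = -37.26 → -37 kt.

-37 kt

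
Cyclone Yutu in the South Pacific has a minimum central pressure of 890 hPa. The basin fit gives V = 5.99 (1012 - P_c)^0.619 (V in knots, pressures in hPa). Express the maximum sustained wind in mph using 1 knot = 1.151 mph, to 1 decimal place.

ΔP = 1012 − 890 = 122 hPa.
V ≈ 5.99 × 122^0.619 = 5.99 × 19.564 ≈ 117.188 kt.
117.188 × 1.151 ≈ 134.88 mph → 134.9 mph.

134.9 mph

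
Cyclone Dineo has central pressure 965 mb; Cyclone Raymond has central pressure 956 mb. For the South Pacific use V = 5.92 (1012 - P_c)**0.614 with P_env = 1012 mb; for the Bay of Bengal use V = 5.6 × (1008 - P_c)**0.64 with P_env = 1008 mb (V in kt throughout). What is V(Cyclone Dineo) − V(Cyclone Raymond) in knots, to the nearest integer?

Cyclone Dineo: ΔP = 47; V ≈ 5.92 × 47^0.614 ≈ 62.95 kt.
Cyclone Raymond: ΔP = 52; V ≈ 5.6 × 52^0.64 ≈ 70.22 kt.
Difference ≈ 62.95 − 70.22 = -7.27 → -7 kt.

-7 kt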